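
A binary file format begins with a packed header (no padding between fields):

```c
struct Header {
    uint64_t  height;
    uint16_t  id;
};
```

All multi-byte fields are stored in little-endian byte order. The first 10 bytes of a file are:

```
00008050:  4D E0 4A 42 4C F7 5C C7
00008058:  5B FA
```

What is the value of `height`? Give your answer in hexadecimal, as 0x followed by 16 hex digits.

`height` is the first field, at byte offset 0, occupying 8 bytes.
Bytes at offsets 0..7: 4D E0 4A 42 4C F7 5C C7.
Little-endian stores the least-significant byte at the lowest address.
Reassemble most-significant byte first: C7 5C F7 4C 42 4A E0 4D → 0xC75CF74C424AE04D.

0xC75CF74C424AE04D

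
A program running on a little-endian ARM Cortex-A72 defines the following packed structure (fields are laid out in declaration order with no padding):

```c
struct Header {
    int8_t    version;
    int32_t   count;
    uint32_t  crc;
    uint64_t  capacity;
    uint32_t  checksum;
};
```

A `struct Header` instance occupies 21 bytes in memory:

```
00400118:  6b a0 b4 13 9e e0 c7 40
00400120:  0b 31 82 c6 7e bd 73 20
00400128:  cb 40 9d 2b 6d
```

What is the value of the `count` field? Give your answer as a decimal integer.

-1642875744

`count` follows `version` (1 byte), so it starts at byte offset 1 and occupies 4 bytes.
Bytes at offsets 1..4: A0 B4 13 9E.
Little-endian: lowest address holds the least-significant byte.
Reassemble most-significant byte first: 9E 13 B4 A0 → 0x9E13B4A0.
Top bit is set, so as a signed 32-bit value this is 0x9E13B4A0 − 2^32 = -1642875744.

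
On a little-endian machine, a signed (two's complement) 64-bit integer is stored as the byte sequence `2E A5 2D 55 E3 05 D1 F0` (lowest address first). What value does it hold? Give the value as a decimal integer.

In little-endian order the low byte comes first in memory.
Reassemble most-significant byte first: F0 D1 05 E3 55 2D A5 2E → 0xF0D105E3552DA52E.
Top bit is set, so as a signed 64-bit value this is 0xF0D105E3552DA52E − 2^64 = -1094086760529550034.

-1094086760529550034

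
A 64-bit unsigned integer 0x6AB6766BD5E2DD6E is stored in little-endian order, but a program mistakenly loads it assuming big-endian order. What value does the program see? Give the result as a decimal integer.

Stored little-endian, the bytes at ascending addresses are 6E DD E2 D5 6B 76 B6 6A.
Read back as big-endian, the last byte is least significant, giving 0x6EDDE2D56B76B66A.
0x6EDDE2D56B76B66A = 7988790720283981418.

7988790720283981418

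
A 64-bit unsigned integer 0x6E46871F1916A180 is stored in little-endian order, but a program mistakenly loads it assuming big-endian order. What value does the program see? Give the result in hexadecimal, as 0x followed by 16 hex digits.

Stored little-endian, the bytes at ascending addresses are 80 A1 16 19 1F 87 46 6E.
Read back as big-endian, the last byte is least significant, giving 0x80A116191F87466E.

0x80A116191F87466E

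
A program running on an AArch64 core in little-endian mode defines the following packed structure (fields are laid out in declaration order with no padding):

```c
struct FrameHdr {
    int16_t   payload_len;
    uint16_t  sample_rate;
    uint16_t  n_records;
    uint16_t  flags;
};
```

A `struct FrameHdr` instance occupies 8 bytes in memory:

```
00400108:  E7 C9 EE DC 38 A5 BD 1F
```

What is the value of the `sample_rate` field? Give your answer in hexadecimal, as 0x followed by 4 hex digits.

`sample_rate` follows `payload_len` (2 bytes), so it starts at byte offset 2 and occupies 2 bytes.
Bytes at offsets 2..3: EE DC.
Little-endian stores the least-significant byte at the lowest address.
Reassemble most-significant byte first: DC EE → 0xDCEE.

0xDCEE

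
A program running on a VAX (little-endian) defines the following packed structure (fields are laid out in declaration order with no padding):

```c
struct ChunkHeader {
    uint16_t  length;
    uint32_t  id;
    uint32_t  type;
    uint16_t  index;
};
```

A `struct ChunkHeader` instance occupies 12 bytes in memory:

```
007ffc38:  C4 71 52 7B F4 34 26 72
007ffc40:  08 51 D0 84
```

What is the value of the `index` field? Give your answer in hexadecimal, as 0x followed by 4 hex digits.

`index` follows `length` (2 B), `id` (4 B), `type` (4 B), so it starts at offset 2 + 4 + 4 = 10 and occupies 2 bytes.
Bytes at offsets 10..11: D0 84.
Little-endian: lowest address holds the least-significant byte.
Reassemble most-significant byte first: 84 D0 → 0x84D0.

0x84D0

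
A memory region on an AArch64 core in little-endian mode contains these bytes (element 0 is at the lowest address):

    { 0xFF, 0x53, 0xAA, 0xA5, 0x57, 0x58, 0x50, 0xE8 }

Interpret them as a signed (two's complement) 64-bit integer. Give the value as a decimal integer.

In little-endian order the low byte comes first in memory.
Reassemble most-significant byte first: E8 50 58 57 A5 AA 53 FF → 0xE8505857A5AA53FF.
Top bit is set, so as a signed 64-bit value this is 0xE8505857A5AA53FF − 2^64 = -1706767125308615681.

-1706767125308615681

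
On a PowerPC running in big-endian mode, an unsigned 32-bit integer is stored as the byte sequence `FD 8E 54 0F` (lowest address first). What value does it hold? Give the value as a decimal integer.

4253963279

Big-endian: lowest address holds the most-significant byte.
The bytes are already most-significant first: 0xFD8E540F.
0xFD8E540F = 4253963279.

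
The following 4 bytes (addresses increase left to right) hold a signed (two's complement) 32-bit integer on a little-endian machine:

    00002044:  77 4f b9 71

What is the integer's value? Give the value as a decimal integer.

In little-endian order the low byte comes first in memory.
Reassemble most-significant byte first: 71 B9 4F 77 → 0x71B94F77.
0x71B94F77 = 1907969911.

1907969911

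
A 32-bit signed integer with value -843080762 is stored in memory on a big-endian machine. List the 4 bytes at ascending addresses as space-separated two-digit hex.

Two's complement of -843080762 in 32 bits: 843080762 = 0x3240643A; invert → 0xCDBF9BC5; add 1 → 0xCDBF9BC6.
Split into bytes (most-significant first): CD BF 9B C6.
Big-endian: lowest address holds the most-significant byte.
So the memory order matches the most-significant-first order: CD BF 9B C6.

CD BF 9B C6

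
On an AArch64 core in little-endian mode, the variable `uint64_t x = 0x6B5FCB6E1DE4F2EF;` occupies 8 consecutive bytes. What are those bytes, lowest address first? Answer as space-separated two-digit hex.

Split into bytes (most-significant first): 6B 5F CB 6E 1D E4 F2 EF.
In little-endian order the low byte comes first in memory.
So at ascending addresses the bytes are EF F2 E4 1D 6E CB 5F 6B.

EF F2 E4 1D 6E CB 5F 6B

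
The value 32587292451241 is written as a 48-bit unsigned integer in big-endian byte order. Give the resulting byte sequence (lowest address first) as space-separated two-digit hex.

1D A3 51 FD A1 A9

32587292451241 in hexadecimal, padded to 48 bits, is 0x1DA351FDA1A9.
Split into bytes (most-significant first): 1D A3 51 FD A1 A9.
In big-endian order the high byte comes first in memory.
So the memory order matches the most-significant-first order: 1D A3 51 FD A1 A9.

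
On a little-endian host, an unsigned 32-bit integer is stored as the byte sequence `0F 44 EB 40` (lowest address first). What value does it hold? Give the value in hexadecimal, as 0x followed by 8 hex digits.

0x40EB440F

Little-endian stores the least-significant byte at the lowest address.
Reassemble most-significant byte first: 40 EB 44 0F → 0x40EB440F.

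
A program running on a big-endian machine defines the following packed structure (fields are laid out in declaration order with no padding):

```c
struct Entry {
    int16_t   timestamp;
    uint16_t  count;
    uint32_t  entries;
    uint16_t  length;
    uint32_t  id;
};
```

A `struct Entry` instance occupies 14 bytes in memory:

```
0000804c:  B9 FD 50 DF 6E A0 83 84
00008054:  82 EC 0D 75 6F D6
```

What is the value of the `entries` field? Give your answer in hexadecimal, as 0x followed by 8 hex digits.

`entries` follows `timestamp` (2 B), `count` (2 B), so it starts at offset 2 + 2 = 4 and occupies 4 bytes.
Bytes at offsets 4..7: 6E A0 83 84.
Big-endian stores the most-significant byte at the lowest address.
The bytes are already most-significant first: 0x6EA08384.

0x6EA08384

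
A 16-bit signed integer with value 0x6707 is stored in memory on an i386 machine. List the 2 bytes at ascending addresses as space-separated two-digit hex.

Split into bytes (most-significant first): 67 07.
Little-endian stores the least-significant byte at the lowest address.
So at ascending addresses the bytes are 07 67.

07 67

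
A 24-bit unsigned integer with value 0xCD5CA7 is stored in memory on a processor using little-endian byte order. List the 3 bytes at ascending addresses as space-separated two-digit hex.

Split into bytes (most-significant first): CD 5C A7.
Little-endian: lowest address holds the least-significant byte.
So at ascending addresses the bytes are A7 5C CD.

A7 5C CD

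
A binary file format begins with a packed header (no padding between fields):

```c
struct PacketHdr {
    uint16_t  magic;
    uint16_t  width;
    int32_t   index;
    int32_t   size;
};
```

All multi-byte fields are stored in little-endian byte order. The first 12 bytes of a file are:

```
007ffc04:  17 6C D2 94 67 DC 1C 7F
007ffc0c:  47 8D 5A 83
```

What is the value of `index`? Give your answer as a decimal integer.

`index` follows `magic` (2 B), `width` (2 B), so it starts at offset 2 + 2 = 4 and occupies 4 bytes.
Bytes at offsets 4..7: 67 DC 1C 7F.
Little-endian: lowest address holds the least-significant byte.
Reassemble most-significant byte first: 7F 1C DC 67 → 0x7F1CDC67.
0x7F1CDC67 = 2132597863.

2132597863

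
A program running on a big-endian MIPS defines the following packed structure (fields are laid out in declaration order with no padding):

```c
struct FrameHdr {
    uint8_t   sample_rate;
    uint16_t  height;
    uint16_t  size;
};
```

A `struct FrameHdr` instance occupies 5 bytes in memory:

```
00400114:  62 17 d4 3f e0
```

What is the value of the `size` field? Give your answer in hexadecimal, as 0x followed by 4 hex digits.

`size` follows `sample_rate` (1 B), `height` (2 B), so it starts at offset 1 + 2 = 3 and occupies 2 bytes.
Bytes at offsets 3..4: 3F E0.
In big-endian order the high byte comes first in memory.
The bytes are already most-significant first: 0x3FE0.

0x3FE0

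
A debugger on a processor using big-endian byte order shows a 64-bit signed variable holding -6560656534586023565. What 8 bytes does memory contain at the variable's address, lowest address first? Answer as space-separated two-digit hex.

Two's complement of -6560656534586023565 in 64 bits: 6560656534586023565 = 0x5B0C225BBD585E8D; invert → 0xA4F3DDA442A7A172; add 1 → 0xA4F3DDA442A7A173.
Split into bytes (most-significant first): A4 F3 DD A4 42 A7 A1 73.
Big-endian: lowest address holds the most-significant byte.
So the memory order matches the most-significant-first order: A4 F3 DD A4 42 A7 A1 73.

A4 F3 DD A4 42 A7 A1 73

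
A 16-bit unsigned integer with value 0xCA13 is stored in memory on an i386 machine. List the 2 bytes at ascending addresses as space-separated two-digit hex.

Split into bytes (most-significant first): CA 13.
Little-endian stores the least-significant byte at the lowest address.
So at ascending addresses the bytes are 13 CA.

13 CA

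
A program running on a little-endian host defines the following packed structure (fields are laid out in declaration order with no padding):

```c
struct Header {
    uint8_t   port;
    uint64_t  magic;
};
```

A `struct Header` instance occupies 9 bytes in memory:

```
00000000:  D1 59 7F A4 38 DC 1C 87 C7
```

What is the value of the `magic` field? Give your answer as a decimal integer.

`magic` follows `port` (1 byte), so it starts at byte offset 1 and occupies 8 bytes.
Bytes at offsets 1..8: 59 7F A4 38 DC 1C 87 C7.
In little-endian order the low byte comes first in memory.
Reassemble most-significant byte first: C7 87 1C DC 38 A4 7F 59 → 0xC7871CDC38A47F59.
0xC7871CDC38A47F59 = 14377492067572285273.

14377492067572285273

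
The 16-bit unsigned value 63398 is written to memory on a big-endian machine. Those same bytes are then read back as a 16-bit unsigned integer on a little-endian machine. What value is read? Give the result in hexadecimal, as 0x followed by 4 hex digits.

63398 in 16-bit hexadecimal is 0xF7A6.
Stored big-endian, the bytes at ascending addresses are F7 A6.
Read back as little-endian, the first byte is least significant, giving 0xA6F7.

0xA6F7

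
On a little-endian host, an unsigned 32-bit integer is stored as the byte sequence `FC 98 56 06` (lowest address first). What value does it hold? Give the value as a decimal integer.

Little-endian stores the least-significant byte at the lowest address.
Reassemble most-significant byte first: 06 56 98 FC → 0x065698FC.
0x065698FC = 106338556.

106338556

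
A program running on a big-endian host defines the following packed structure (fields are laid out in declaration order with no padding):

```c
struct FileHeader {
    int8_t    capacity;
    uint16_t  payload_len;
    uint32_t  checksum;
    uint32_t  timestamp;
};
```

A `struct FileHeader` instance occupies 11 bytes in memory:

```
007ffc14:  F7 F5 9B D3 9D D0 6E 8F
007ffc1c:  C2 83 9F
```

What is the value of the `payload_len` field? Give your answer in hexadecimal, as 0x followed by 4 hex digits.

`payload_len` follows `capacity` (1 byte), so it starts at byte offset 1 and occupies 2 bytes.
Bytes at offsets 1..2: F5 9B.
Big-endian: lowest address holds the most-significant byte.
The bytes are already most-significant first: 0xF59B.

0xF59B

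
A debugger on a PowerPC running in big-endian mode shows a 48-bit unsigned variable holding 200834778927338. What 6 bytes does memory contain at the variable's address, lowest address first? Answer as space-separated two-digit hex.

B6 A8 7D A8 10 EA

200834778927338 in hexadecimal, padded to 48 bits, is 0xB6A87DA810EA.
Split into bytes (most-significant first): B6 A8 7D A8 10 EA.
Big-endian: lowest address holds the most-significant byte.
So the memory order matches the most-significant-first order: B6 A8 7D A8 10 EA.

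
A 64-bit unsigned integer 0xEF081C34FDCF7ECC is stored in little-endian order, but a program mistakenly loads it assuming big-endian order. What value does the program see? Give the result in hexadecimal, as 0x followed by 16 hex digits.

Stored little-endian, the bytes at ascending addresses are CC 7E CF FD 34 1C 08 EF.
Read back as big-endian, the last byte is least significant, giving 0xCC7ECFFD341C08EF.

0xCC7ECFFD341C08EF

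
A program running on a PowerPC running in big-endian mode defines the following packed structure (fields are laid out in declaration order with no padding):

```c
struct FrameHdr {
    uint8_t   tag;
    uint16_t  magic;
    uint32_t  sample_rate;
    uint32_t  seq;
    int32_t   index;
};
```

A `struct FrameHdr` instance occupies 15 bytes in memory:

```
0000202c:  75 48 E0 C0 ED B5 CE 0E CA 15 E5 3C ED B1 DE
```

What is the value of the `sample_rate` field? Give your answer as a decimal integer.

3236804046

`sample_rate` follows `tag` (1 B), `magic` (2 B), so it starts at offset 1 + 2 = 3 and occupies 4 bytes.
Bytes at offsets 3..6: C0 ED B5 CE.
Big-endian: lowest address holds the most-significant byte.
The bytes are already most-significant first: 0xC0EDB5CE.
0xC0EDB5CE = 3236804046.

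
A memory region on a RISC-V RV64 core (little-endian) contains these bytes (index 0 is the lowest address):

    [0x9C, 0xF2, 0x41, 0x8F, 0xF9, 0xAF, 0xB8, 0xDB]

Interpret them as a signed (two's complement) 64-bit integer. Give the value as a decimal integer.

-2614146097303391588

Little-endian stores the least-significant byte at the lowest address.
Reassemble most-significant byte first: DB B8 AF F9 8F 41 F2 9C → 0xDBB8AFF98F41F29C.
Top bit is set, so as a signed 64-bit value this is 0xDBB8AFF98F41F29C − 2^64 = -2614146097303391588.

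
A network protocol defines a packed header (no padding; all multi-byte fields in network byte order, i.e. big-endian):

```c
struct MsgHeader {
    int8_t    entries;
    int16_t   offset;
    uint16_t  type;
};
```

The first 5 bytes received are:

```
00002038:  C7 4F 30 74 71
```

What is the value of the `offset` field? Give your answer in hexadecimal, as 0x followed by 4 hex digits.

`offset` follows `entries` (1 byte), so it starts at byte offset 1 and occupies 2 bytes.
Bytes at offsets 1..2: 4F 30.
Big-endian stores the most-significant byte at the lowest address.
The bytes are already most-significant first: 0x4F30.

0x4F30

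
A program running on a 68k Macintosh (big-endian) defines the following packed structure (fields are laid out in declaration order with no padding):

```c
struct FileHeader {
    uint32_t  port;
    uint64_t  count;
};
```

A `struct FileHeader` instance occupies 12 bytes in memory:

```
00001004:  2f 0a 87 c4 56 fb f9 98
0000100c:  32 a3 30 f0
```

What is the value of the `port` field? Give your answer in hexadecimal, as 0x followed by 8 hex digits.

`port` is the first field, at byte offset 0, occupying 4 bytes.
Bytes at offsets 0..3: 2F 0A 87 C4.
Big-endian stores the most-significant byte at the lowest address.
The bytes are already most-significant first: 0x2F0A87C4.

0x2F0A87C4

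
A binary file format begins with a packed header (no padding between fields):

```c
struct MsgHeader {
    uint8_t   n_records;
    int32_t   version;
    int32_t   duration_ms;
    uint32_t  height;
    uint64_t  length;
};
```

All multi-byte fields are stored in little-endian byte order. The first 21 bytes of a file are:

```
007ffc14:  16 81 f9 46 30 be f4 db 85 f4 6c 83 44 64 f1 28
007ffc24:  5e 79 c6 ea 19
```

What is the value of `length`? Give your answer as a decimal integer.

`length` follows `n_records` (1 B), `version` (4 B), `duration_ms` (4 B), `height` (4 B), so it starts at offset 1 + 4 + 4 + 4 = 13 and occupies 8 bytes.
Bytes at offsets 13..20: 64 F1 28 5E 79 C6 EA 19.
Little-endian: lowest address holds the least-significant byte.
Reassemble most-significant byte first: 19 EA C6 79 5E 28 F1 64 → 0x19EAC6795E28F164.
0x19EAC6795E28F164 = 1867523220071575908.

1867523220071575908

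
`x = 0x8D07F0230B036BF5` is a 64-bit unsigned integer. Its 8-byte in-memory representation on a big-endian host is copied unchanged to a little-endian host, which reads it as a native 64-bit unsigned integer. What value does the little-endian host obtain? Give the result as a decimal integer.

17684231708182841229

Stored big-endian, the bytes at ascending addresses are 8D 07 F0 23 0B 03 6B F5.
Read back as little-endian, the first byte is least significant, giving 0xF56B030B23F0078D.
0xF56B030B23F0078D = 17684231708182841229.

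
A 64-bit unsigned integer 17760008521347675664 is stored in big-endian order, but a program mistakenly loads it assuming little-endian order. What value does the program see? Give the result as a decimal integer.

17760008521347675664 in 64-bit hexadecimal is 0xF67839A752D6B610.
Stored big-endian, the bytes at ascending addresses are F6 78 39 A7 52 D6 B6 10.
Read back as little-endian, the first byte is least significant, giving 0x10B6D652A73978F6.
0x10B6D652A73978F6 = 1204385600849410294.

1204385600849410294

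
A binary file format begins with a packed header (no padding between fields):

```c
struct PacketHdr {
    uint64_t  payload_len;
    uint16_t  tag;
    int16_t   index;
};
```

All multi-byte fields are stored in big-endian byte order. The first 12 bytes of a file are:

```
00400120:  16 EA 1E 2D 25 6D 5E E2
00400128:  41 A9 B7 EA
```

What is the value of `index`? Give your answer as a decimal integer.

`index` follows `payload_len` (8 B), `tag` (2 B), so it starts at offset 8 + 2 = 10 and occupies 2 bytes.
Bytes at offsets 10..11: B7 EA.
Big-endian stores the most-significant byte at the lowest address.
The bytes are already most-significant first: 0xB7EA.
Top bit is set, so as a signed 16-bit value this is 0xB7EA − 2^16 = -18454.

-18454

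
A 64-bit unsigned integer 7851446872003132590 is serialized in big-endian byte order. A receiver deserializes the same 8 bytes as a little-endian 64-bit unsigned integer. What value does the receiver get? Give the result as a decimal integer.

7851446872003132590 in 64-bit hexadecimal is 0x6CF5F154D2993CAE.
Stored big-endian, the bytes at ascending addresses are 6C F5 F1 54 D2 99 3C AE.
Read back as little-endian, the first byte is least significant, giving 0xAE3C99D254F1F56C.
0xAE3C99D254F1F56C = 12555078989849425260.

12555078989849425260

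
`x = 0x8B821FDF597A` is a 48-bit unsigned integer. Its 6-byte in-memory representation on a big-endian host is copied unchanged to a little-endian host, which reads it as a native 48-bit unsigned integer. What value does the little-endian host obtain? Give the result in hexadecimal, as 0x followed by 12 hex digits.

0x7A59DF1F828B

Stored big-endian, the bytes at ascending addresses are 8B 82 1F DF 59 7A.
Read back as little-endian, the first byte is least significant, giving 0x7A59DF1F828B.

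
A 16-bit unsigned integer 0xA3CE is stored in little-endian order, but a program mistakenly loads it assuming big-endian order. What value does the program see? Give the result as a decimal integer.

Stored little-endian, the bytes at ascending addresses are CE A3.
Read back as big-endian, the last byte is least significant, giving 0xCEA3.
0xCEA3 = 52899.

52899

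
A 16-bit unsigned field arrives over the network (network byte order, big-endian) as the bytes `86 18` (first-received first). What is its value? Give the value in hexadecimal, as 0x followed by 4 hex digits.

Big-endian stores the most-significant byte at the lowest address.
The bytes are already most-significant first: 0x8618.

0x8618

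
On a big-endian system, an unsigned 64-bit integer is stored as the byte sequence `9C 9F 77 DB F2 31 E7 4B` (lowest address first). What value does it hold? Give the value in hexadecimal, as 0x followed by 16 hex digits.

Big-endian stores the most-significant byte at the lowest address.
The bytes are already most-significant first: 0x9C9F77DBF231E74B.

0x9C9F77DBF231E74B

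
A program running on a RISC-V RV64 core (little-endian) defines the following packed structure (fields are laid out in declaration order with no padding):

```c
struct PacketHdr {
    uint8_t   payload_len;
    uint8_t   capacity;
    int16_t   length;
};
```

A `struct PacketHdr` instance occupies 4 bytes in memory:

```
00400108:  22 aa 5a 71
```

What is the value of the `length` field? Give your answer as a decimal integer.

`length` follows `payload_len` (1 B), `capacity` (1 B), so it starts at offset 1 + 1 = 2 and occupies 2 bytes.
Bytes at offsets 2..3: 5A 71.
Little-endian: lowest address holds the least-significant byte.
Reassemble most-significant byte first: 71 5A → 0x715A.
0x715A = 29018.

29018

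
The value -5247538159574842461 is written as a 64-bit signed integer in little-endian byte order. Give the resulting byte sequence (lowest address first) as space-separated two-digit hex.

Two's complement of -5247538159574842461 in 64 bits: 5247538159574842461 = 0x48D300274AC3FC5D; invert → 0xB72CFFD8B53C03A2; add 1 → 0xB72CFFD8B53C03A3.
Split into bytes (most-significant first): B7 2C FF D8 B5 3C 03 A3.
Little-endian stores the least-significant byte at the lowest address.
So at ascending addresses the bytes are A3 03 3C B5 D8 FF 2C B7.

A3 03 3C B5 D8 FF 2C B7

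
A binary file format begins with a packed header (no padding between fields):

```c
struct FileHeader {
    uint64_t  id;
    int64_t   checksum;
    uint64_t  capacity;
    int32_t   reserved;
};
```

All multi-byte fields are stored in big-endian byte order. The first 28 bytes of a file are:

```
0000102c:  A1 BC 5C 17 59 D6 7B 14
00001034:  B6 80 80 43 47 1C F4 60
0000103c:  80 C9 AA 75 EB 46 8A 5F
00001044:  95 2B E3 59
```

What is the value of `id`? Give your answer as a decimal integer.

`id` is the first field, at byte offset 0, occupying 8 bytes.
Bytes at offsets 0..7: A1 BC 5C 17 59 D6 7B 14.
Big-endian: lowest address holds the most-significant byte.
The bytes are already most-significant first: 0xA1BC5C1759D67B14.
0xA1BC5C1759D67B14 = 11654291191089232660.

11654291191089232660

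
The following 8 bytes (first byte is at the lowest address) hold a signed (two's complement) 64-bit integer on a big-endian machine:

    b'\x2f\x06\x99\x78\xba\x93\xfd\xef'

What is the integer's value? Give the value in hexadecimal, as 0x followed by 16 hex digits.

Big-endian: lowest address holds the most-significant byte.
The bytes are already most-significant first: 0x2F069978BA93FDEF.

0x2F069978BA93FDEF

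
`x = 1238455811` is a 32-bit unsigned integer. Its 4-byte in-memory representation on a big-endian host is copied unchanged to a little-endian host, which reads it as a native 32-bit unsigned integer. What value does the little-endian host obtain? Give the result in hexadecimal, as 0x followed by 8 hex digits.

1238455811 in 32-bit hexadecimal is 0x49D15603.
Stored big-endian, the bytes at ascending addresses are 49 D1 56 03.
Read back as little-endian, the first byte is least significant, giving 0x0356D149.

0x0356D149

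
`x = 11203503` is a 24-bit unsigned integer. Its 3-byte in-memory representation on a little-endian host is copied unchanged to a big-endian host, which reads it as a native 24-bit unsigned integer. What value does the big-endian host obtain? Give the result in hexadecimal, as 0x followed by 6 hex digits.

0xAFF3AA

11203503 in 24-bit hexadecimal is 0xAAF3AF.
Stored little-endian, the bytes at ascending addresses are AF F3 AA.
Read back as big-endian, the last byte is least significant, giving 0xAFF3AA.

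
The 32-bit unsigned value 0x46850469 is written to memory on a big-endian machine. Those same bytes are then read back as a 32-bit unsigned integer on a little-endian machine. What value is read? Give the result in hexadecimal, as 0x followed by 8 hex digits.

Stored big-endian, the bytes at ascending addresses are 46 85 04 69.
Read back as little-endian, the first byte is least significant, giving 0x69048546.

0x69048546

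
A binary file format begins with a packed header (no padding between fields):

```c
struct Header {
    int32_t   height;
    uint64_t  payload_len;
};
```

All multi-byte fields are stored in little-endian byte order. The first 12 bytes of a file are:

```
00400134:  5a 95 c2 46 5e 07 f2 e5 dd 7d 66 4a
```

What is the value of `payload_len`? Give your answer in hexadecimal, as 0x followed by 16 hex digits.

`payload_len` follows `height` (4 bytes), so it starts at byte offset 4 and occupies 8 bytes.
Bytes at offsets 4..11: 5E 07 F2 E5 DD 7D 66 4A.
In little-endian order the low byte comes first in memory.
Reassemble most-significant byte first: 4A 66 7D DD E5 F2 07 5E → 0x4A667DDDE5F2075E.

0x4A667DDDE5F2075E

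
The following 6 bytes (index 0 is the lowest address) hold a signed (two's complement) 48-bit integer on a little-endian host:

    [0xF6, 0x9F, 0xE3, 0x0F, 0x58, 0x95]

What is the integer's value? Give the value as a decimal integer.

-117269520474122

In little-endian order the low byte comes first in memory.
Reassemble most-significant byte first: 95 58 0F E3 9F F6 → 0x95580FE39FF6.
Top bit is set, so as a signed 48-bit value this is 0x95580FE39FF6 − 2^48 = -117269520474122.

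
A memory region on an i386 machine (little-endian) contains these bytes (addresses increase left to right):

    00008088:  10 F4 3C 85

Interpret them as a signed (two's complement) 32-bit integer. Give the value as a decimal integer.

-2059602928

In little-endian order the low byte comes first in memory.
Reassemble most-significant byte first: 85 3C F4 10 → 0x853CF410.
Top bit is set, so as a signed 32-bit value this is 0x853CF410 − 2^32 = -2059602928.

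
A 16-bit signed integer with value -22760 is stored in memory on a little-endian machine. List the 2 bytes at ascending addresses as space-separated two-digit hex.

Two's complement of -22760 in 16 bits: 22760 = 0x58E8; invert → 0xA717; add 1 → 0xA718.
Split into bytes (most-significant first): A7 18.
Little-endian stores the least-significant byte at the lowest address.
So at ascending addresses the bytes are 18 A7.

18 A7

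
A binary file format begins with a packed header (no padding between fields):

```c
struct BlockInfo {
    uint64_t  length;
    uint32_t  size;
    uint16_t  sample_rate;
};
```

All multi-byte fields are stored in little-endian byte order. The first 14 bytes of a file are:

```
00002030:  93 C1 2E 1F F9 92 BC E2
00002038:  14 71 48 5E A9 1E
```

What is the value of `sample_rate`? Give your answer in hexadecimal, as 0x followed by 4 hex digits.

`sample_rate` follows `length` (8 B), `size` (4 B), so it starts at offset 8 + 4 = 12 and occupies 2 bytes.
Bytes at offsets 12..13: A9 1E.
In little-endian order the low byte comes first in memory.
Reassemble most-significant byte first: 1E A9 → 0x1EA9.

0x1EA9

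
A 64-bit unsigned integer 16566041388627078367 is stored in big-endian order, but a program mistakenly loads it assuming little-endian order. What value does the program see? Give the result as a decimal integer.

16081379345576683237

16566041388627078367 in 64-bit hexadecimal is 0xE5E666DF4F892CDF.
Stored big-endian, the bytes at ascending addresses are E5 E6 66 DF 4F 89 2C DF.
Read back as little-endian, the first byte is least significant, giving 0xDF2C894FDF66E6E5.
0xDF2C894FDF66E6E5 = 16081379345576683237.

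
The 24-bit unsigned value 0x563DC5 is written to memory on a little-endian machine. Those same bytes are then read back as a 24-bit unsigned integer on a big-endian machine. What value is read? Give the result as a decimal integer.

12926294

Stored little-endian, the bytes at ascending addresses are C5 3D 56.
Read back as big-endian, the last byte is least significant, giving 0xC53D56.
0xC53D56 = 12926294.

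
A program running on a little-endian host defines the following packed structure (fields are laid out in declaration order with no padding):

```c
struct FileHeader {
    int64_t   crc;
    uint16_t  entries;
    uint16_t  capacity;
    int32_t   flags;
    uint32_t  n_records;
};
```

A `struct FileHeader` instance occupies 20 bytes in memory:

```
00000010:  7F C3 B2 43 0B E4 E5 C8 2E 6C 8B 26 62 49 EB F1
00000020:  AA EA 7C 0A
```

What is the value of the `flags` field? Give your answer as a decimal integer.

`flags` follows `crc` (8 B), `entries` (2 B), `capacity` (2 B), so it starts at offset 8 + 2 + 2 = 12 and occupies 4 bytes.
Bytes at offsets 12..15: 62 49 EB F1.
In little-endian order the low byte comes first in memory.
Reassemble most-significant byte first: F1 EB 49 62 → 0xF1EB4962.
Top bit is set, so as a signed 32-bit value this is 0xF1EB4962 − 2^32 = -236238494.

-236238494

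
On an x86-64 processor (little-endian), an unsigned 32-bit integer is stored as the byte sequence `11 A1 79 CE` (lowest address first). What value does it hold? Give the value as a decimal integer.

In little-endian order the low byte comes first in memory.
Reassemble most-significant byte first: CE 79 A1 11 → 0xCE79A111.
0xCE79A111 = 3464077585.

3464077585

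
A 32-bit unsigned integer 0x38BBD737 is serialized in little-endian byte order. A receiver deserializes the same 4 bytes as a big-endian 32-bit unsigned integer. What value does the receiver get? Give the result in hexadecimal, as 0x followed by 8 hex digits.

Stored little-endian, the bytes at ascending addresses are 37 D7 BB 38.
Read back as big-endian, the last byte is least significant, giving 0x37D7BB38.

0x37D7BB38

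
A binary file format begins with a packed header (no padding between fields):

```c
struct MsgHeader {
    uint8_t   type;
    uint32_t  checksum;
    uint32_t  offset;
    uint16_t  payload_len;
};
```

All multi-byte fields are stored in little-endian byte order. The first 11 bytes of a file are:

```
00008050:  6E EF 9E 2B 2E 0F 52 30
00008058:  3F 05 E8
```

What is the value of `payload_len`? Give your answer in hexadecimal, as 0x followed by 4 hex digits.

0xE805

`payload_len` follows `type` (1 B), `checksum` (4 B), `offset` (4 B), so it starts at offset 1 + 4 + 4 = 9 and occupies 2 bytes.
Bytes at offsets 9..10: 05 E8.
In little-endian order the low byte comes first in memory.
Reassemble most-significant byte first: E8 05 → 0xE805.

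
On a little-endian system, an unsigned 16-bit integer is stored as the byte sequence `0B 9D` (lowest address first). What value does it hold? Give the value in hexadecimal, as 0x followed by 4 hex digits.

0x9D0B

Little-endian stores the least-significant byte at the lowest address.
Reassemble most-significant byte first: 9D 0B → 0x9D0B.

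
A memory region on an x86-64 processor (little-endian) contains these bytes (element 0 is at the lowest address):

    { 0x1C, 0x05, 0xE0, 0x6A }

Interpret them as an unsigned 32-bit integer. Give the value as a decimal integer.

1793066268

Little-endian: lowest address holds the least-significant byte.
Reassemble most-significant byte first: 6A E0 05 1C → 0x6AE0051C.
0x6AE0051C = 1793066268.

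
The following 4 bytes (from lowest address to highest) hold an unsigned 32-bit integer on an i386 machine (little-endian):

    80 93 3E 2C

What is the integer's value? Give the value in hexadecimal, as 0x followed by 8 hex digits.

In little-endian order the low byte comes first in memory.
Reassemble most-significant byte first: 2C 3E 93 80 → 0x2C3E9380.

0x2C3E9380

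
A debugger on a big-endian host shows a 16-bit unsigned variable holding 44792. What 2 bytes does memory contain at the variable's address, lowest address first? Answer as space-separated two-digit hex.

AE F8

44792 in hexadecimal, padded to 16 bits, is 0xAEF8.
Split into bytes (most-significant first): AE F8.
Big-endian stores the most-significant byte at the lowest address.
So the memory order matches the most-significant-first order: AE F8.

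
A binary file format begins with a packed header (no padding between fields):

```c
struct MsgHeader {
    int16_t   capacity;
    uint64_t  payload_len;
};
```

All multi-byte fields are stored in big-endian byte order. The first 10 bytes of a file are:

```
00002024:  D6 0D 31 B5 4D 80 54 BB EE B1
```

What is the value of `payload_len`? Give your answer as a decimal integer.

`payload_len` follows `capacity` (2 bytes), so it starts at byte offset 2 and occupies 8 bytes.
Bytes at offsets 2..9: 31 B5 4D 80 54 BB EE B1.
In big-endian order the high byte comes first in memory.
The bytes are already most-significant first: 0x31B54D8054BBEEB1.
0x31B54D8054BBEEB1 = 3581854292215852721.

3581854292215852721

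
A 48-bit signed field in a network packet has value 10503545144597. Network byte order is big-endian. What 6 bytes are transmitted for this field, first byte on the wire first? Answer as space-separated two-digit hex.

10503545144597 in hexadecimal, padded to 48 bits, is 0x098D8C13C515.
Split into bytes (most-significant first): 09 8D 8C 13 C5 15.
Big-endian: lowest address holds the most-significant byte.
So the memory order matches the most-significant-first order: 09 8D 8C 13 C5 15.

09 8D 8C 13 C5 15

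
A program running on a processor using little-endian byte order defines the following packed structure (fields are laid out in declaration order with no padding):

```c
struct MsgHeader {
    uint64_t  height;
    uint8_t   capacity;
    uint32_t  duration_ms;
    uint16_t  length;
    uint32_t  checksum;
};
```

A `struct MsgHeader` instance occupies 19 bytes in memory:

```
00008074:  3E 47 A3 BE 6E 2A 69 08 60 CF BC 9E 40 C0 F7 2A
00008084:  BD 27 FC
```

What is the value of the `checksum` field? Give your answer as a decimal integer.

4230462762

`checksum` follows `height` (8 B), `capacity` (1 B), `duration_ms` (4 B), `length` (2 B), so it starts at offset 8 + 1 + 4 + 2 = 15 and occupies 4 bytes.
Bytes at offsets 15..18: 2A BD 27 FC.
Little-endian stores the least-significant byte at the lowest address.
Reassemble most-significant byte first: FC 27 BD 2A → 0xFC27BD2A.
0xFC27BD2A = 4230462762.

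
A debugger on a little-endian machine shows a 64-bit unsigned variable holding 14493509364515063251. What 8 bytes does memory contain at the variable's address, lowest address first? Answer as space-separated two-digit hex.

D3 C5 B7 24 FA 49 23 C9

14493509364515063251 in hexadecimal, padded to 64 bits, is 0xC92349FA24B7C5D3.
Split into bytes (most-significant first): C9 23 49 FA 24 B7 C5 D3.
Little-endian: lowest address holds the least-significant byte.
So at ascending addresses the bytes are D3 C5 B7 24 FA 49 23 C9.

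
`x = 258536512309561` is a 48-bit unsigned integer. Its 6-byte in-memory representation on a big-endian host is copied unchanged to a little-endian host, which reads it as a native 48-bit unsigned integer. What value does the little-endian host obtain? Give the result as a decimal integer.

258536512309561 in 48-bit hexadecimal is 0xEB2338FA4939.
Stored big-endian, the bytes at ascending addresses are EB 23 38 FA 49 39.
Read back as little-endian, the first byte is least significant, giving 0x3949FA3823EB.
0x3949FA3823EB = 62989893379051.

62989893379051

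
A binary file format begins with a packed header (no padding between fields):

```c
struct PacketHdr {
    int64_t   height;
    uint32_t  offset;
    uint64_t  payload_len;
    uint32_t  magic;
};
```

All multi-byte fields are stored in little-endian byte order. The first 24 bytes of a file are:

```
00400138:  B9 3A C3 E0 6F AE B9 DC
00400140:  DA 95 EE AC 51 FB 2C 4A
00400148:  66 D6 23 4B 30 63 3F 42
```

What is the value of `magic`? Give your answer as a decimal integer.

1111450416

`magic` follows `height` (8 B), `offset` (4 B), `payload_len` (8 B), so it starts at offset 8 + 4 + 8 = 20 and occupies 4 bytes.
Bytes at offsets 20..23: 30 63 3F 42.
In little-endian order the low byte comes first in memory.
Reassemble most-significant byte first: 42 3F 63 30 → 0x423F6330.
0x423F6330 = 1111450416.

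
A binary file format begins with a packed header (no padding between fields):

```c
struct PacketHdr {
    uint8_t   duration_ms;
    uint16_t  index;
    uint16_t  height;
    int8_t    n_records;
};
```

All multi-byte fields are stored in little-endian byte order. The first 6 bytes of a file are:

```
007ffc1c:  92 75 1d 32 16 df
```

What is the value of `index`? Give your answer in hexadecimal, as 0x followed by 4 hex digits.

0x1D75

`index` follows `duration_ms` (1 byte), so it starts at byte offset 1 and occupies 2 bytes.
Bytes at offsets 1..2: 75 1D.
Little-endian: lowest address holds the least-significant byte.
Reassemble most-significant byte first: 1D 75 → 0x1D75.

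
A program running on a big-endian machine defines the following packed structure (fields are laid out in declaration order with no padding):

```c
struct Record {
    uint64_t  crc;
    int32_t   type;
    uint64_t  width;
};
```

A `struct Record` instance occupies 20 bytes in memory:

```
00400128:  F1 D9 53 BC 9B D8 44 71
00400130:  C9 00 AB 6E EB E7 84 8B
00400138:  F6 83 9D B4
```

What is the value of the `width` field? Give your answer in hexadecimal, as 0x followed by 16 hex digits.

`width` follows `crc` (8 B), `type` (4 B), so it starts at offset 8 + 4 = 12 and occupies 8 bytes.
Bytes at offsets 12..19: EB E7 84 8B F6 83 9D B4.
Big-endian: lowest address holds the most-significant byte.
The bytes are already most-significant first: 0xEBE7848BF6839DB4.

0xEBE7848BF6839DB4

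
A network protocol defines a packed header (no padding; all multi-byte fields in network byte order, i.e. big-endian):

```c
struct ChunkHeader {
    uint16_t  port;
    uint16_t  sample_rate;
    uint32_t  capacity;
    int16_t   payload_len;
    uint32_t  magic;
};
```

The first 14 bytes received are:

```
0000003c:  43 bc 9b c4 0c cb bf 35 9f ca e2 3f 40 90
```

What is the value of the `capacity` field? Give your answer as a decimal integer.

214679349

`capacity` follows `port` (2 B), `sample_rate` (2 B), so it starts at offset 2 + 2 = 4 and occupies 4 bytes.
Bytes at offsets 4..7: 0C CB BF 35.
Big-endian: lowest address holds the most-significant byte.
The bytes are already most-significant first: 0x0CCBBF35.
0x0CCBBF35 = 214679349.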